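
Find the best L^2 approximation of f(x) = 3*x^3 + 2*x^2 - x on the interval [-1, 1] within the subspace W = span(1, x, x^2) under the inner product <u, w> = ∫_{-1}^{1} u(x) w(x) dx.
g(x) = 2*x^2 + 4*x/5

The best approximation g ∈ W is the orthogonal projection of f onto W. Writing g = a_0 + a_1 x + a_2 x^2, the coefficients solve the normal equations G · a = b where
  G_{ij} = <φ_i, φ_j> and b_i = <f, φ_i>, with φ_0 = 1, φ_1 = x, φ_2 = x^2.
G =
  [2, 0, 2/3]
  [0, 2/3, 0]
  [2/3, 0, 2/5],
b = (4/3, 8/15, 4/5).
Solving gives a_0 = 0, a_1 = 4/5, a_2 = 2, so
  g(x) = 2*x^2 + 4*x/5.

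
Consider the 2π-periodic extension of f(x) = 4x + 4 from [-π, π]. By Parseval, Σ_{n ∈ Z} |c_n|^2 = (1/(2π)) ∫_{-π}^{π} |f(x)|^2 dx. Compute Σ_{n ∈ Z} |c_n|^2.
Σ |c_n|^2 = 16π^2/3 + 16

Expand and integrate term by term over [-π, π]:
  ∫ (4x)^2 dx = 16·(2π^3/3); ∫ 2·4·(4)·x dx = 0 (odd integrand); ∫ 4^2 dx = 16·2π.
So (1/(2π)) ∫_{-π}^{π} (4x + 4)^2 dx = 16π^2/3 + 16 = 16π^2/3 + 16.
Parseval ⇒ Σ |c_n|^2 = 16π^2/3 + 16.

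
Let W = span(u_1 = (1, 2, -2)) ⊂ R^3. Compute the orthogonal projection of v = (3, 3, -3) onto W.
proj_W(v) = (5/3, 10/3, -10/3)

Set up U = [u_1 | ... | u_1] ∈ R^(3×1). The projector onto W = col(U) is P = U (U^T U)^(-1) U^T.
Compute U^T U =
  [9],
and U^T v = (15).
Solve U^T U · c = U^T v for the coefficients: c = (5/3). The projection is proj_W(v) = U c.
Check: (v - proj_W(v)) · u_1 = 0  (should be 0).
Result: proj_W(v) = (5/3, 10/3, -10/3).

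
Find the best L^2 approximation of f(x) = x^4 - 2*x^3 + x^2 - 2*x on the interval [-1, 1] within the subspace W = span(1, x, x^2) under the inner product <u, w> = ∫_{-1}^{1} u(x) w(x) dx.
g(x) = 13*x^2/7 - 16*x/5 - 3/35

The best approximation g ∈ W is the orthogonal projection of f onto W. Writing g = a_0 + a_1 x + a_2 x^2, the coefficients solve the normal equations G · a = b where
  G_{ij} = <φ_i, φ_j> and b_i = <f, φ_i>, with φ_0 = 1, φ_1 = x, φ_2 = x^2.
G =
  [2, 0, 2/3]
  [0, 2/3, 0]
  [2/3, 0, 2/5],
b = (16/15, -32/15, 24/35).
Solving gives a_0 = -3/35, a_1 = -16/5, a_2 = 13/7, so
  g(x) = 13*x^2/7 - 16*x/5 - 3/35.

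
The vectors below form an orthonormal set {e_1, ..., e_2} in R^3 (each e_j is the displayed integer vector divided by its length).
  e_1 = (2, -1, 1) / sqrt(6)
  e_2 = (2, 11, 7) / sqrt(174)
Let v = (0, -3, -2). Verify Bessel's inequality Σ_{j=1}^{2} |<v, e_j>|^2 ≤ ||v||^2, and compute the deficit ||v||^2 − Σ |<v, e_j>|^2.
Σ |<v, e_j>|^2 = 373/29; ||v||^2 = 13; deficit = 4/29

Write each e_j = u_j / sqrt(<u_j, u_j>) where u_j is the displayed integer vector. Then <v, e_j> = <v, u_j> / sqrt(<u_j, u_j>), so |<v, e_j>|^2 = <v, u_j>^2 / <u_j, u_j>.
Coefficients: <v, e_1> = 1/sqrt(6), <v, e_2> = -47/sqrt(174).
Square and sum: Σ |<v, e_j>|^2 = 373/29.
Compute ||v||^2 = v·v = 13.
Deficit = 13 − 373/29 = 4/29 ≥ 0, confirming Bessel's inequality. (The deficit equals ||v − Σ <v,e_j> e_j||^2, the squared distance from v to span{e_j}.)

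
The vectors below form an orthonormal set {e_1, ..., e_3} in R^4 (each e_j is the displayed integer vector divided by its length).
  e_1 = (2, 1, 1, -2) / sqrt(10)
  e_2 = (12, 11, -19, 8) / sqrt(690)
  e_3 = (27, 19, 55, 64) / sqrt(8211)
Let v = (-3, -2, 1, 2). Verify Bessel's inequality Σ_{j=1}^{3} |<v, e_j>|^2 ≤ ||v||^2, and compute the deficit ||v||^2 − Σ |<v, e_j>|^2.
Σ |<v, e_j>|^2 = 2141/119; ||v||^2 = 18; deficit = 1/119

Write each e_j = u_j / sqrt(<u_j, u_j>) where u_j is the displayed integer vector. Then <v, e_j> = <v, u_j> / sqrt(<u_j, u_j>), so |<v, e_j>|^2 = <v, u_j>^2 / <u_j, u_j>.
Coefficients: <v, e_1> = -11/sqrt(10), <v, e_2> = -61/sqrt(690), <v, e_3> = 64/sqrt(8211).
Square and sum: Σ |<v, e_j>|^2 = 2141/119.
Compute ||v||^2 = v·v = 18.
Deficit = 18 − 2141/119 = 1/119 ≥ 0, confirming Bessel's inequality. (The deficit equals ||v − Σ <v,e_j> e_j||^2, the squared distance from v to span{e_j}.)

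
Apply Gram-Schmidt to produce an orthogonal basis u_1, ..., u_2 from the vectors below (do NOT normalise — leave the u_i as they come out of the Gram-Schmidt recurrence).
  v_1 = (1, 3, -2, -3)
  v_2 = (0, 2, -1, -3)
Orthogonal basis:
  u_1 = (1, 3, -2, -3)
  u_2 = (-17/23, -5/23, 11/23, -18/23)

Apply the Gram-Schmidt recurrence
  u_1 = v_1
  u_i = v_i − Σ_{j<i} ((v_i · u_j) / (u_j · u_j)) · u_j.

Step by step this gives:
  u_1 = (1, 3, -2, -3)
  u_2 = (-17/23, -5/23, 11/23, -18/23)

Orthogonality check:
  u_2 · u_1 = 0 (should be 0)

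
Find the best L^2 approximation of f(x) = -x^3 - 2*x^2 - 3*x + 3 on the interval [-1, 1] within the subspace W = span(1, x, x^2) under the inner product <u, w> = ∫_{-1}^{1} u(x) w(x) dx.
g(x) = -2*x^2 - 18*x/5 + 3

The best approximation g ∈ W is the orthogonal projection of f onto W. Writing g = a_0 + a_1 x + a_2 x^2, the coefficients solve the normal equations G · a = b where
  G_{ij} = <φ_i, φ_j> and b_i = <f, φ_i>, with φ_0 = 1, φ_1 = x, φ_2 = x^2.
G =
  [2, 0, 2/3]
  [0, 2/3, 0]
  [2/3, 0, 2/5],
b = (14/3, -12/5, 6/5).
Solving gives a_0 = 3, a_1 = -18/5, a_2 = -2, so
  g(x) = -2*x^2 - 18*x/5 + 3.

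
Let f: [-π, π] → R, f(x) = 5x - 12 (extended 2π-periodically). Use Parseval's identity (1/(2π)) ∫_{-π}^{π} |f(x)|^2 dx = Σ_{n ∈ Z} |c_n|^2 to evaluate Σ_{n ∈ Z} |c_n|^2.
Σ |c_n|^2 = 25π^2/3 + 144

Expand and integrate term by term over [-π, π]:
  ∫ (5x)^2 dx = 25·(2π^3/3); ∫ 2·5·(-12)·x dx = 0 (odd integrand); ∫ (-12)^2 dx = 144·2π.
So (1/(2π)) ∫_{-π}^{π} (5x - 12)^2 dx = 25π^2/3 + 144 = 25π^2/3 + 144.
Parseval ⇒ Σ |c_n|^2 = 25π^2/3 + 144.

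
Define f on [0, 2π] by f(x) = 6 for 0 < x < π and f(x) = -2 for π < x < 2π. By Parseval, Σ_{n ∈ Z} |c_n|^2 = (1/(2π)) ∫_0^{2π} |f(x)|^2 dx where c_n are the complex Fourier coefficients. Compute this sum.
Σ |c_n|^2 = 20

Parseval equates the L^2 energy of f (normalised by 1/(2π)) with the ℓ^2 sum of its Fourier coefficients: (1/(2π)) ∫_0^{2π} |f|^2 = Σ |c_n|^2.
Compute the left side: (1/(2π)) [∫_0^π 6^2 dx + ∫_π^{2π} (-2)^2 dx] = (1/(2π)) · (36π + 4π) = (36 + 4)/2 = 20.
So Σ_{n ∈ Z} |c_n|^2 = 20.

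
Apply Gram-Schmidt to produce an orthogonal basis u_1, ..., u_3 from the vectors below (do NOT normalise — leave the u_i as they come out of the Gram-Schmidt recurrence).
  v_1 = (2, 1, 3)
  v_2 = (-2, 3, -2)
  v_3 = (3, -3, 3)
Orthogonal basis:
  u_1 = (2, 1, 3)
  u_2 = (-1, 7/2, -1/2)
  u_3 = (11/63, 2/63, -8/63)

Apply the Gram-Schmidt recurrence
  u_1 = v_1
  u_i = v_i − Σ_{j<i} ((v_i · u_j) / (u_j · u_j)) · u_j.

Step by step this gives:
  u_1 = (2, 1, 3)
  u_2 = (-1, 7/2, -1/2)
  u_3 = (11/63, 2/63, -8/63)

Orthogonality check:
  u_2 · u_1 = 0 (should be 0)
  u_3 · u_1 = 0 (should be 0)
  u_3 · u_2 = 0 (should be 0)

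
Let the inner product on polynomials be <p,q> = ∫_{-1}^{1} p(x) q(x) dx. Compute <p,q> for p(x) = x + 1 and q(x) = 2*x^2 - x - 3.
<p,q> = -16/3

Expand the product: p(x)·q(x) = 2*x^3 + x^2 - 4*x - 3.
∫_{-1}^{1} of each monomial x^k gives [2/(k+1) if k even, 0 if k odd]. Integrating term-by-term (or equivalently evaluating the antiderivative F(x) = x^4/2 + x^3/3 - 2*x^2 - 3*x at the endpoints):
  F(1) − F(−1) = -25/6 − (7/6) = -16/3.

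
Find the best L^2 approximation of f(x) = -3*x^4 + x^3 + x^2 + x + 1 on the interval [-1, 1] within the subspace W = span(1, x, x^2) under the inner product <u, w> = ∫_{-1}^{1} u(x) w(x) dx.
g(x) = -11*x^2/7 + 8*x/5 + 44/35

The best approximation g ∈ W is the orthogonal projection of f onto W. Writing g = a_0 + a_1 x + a_2 x^2, the coefficients solve the normal equations G · a = b where
  G_{ij} = <φ_i, φ_j> and b_i = <f, φ_i>, with φ_0 = 1, φ_1 = x, φ_2 = x^2.
G =
  [2, 0, 2/3]
  [0, 2/3, 0]
  [2/3, 0, 2/5],
b = (22/15, 16/15, 22/105).
Solving gives a_0 = 44/35, a_1 = 8/5, a_2 = -11/7, so
  g(x) = -11*x^2/7 + 8*x/5 + 44/35.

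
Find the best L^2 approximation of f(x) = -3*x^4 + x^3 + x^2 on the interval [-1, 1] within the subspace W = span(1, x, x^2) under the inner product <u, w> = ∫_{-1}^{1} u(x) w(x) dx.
g(x) = -11*x^2/7 + 3*x/5 + 9/35

The best approximation g ∈ W is the orthogonal projection of f onto W. Writing g = a_0 + a_1 x + a_2 x^2, the coefficients solve the normal equations G · a = b where
  G_{ij} = <φ_i, φ_j> and b_i = <f, φ_i>, with φ_0 = 1, φ_1 = x, φ_2 = x^2.
G =
  [2, 0, 2/3]
  [0, 2/3, 0]
  [2/3, 0, 2/5],
b = (-8/15, 2/5, -16/35).
Solving gives a_0 = 9/35, a_1 = 3/5, a_2 = -11/7, so
  g(x) = -11*x^2/7 + 3*x/5 + 9/35.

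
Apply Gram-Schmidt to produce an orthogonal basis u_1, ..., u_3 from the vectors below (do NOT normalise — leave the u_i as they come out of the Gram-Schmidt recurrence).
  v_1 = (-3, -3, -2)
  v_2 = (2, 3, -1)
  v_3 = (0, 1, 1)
Orthogonal basis:
  u_1 = (-3, -3, -2)
  u_2 = (5/22, 27/22, -24/11)
  u_3 = (-90/139, 70/139, 30/139)

Apply the Gram-Schmidt recurrence
  u_1 = v_1
  u_i = v_i − Σ_{j<i} ((v_i · u_j) / (u_j · u_j)) · u_j.

Step by step this gives:
  u_1 = (-3, -3, -2)
  u_2 = (5/22, 27/22, -24/11)
  u_3 = (-90/139, 70/139, 30/139)

Orthogonality check:
  u_2 · u_1 = 0 (should be 0)
  u_3 · u_1 = 0 (should be 0)
  u_3 · u_2 = 0 (should be 0)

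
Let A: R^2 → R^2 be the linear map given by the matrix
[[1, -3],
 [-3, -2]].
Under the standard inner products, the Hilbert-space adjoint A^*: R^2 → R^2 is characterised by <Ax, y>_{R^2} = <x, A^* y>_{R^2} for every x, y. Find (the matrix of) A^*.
A^* = A^T =
[[1, -3],
 [-3, -2]]

For real matrices with standard dot products, the defining identity <Ax, y> = <x, A^* y> gives (Ax)^T y = x^T (A^*) y, i.e. x^T A^T y = x^T (A^*) y. Since this holds for all x, y, we must have A^* = A^T. Therefore
A^* =
[[1, -3],
 [-3, -2]].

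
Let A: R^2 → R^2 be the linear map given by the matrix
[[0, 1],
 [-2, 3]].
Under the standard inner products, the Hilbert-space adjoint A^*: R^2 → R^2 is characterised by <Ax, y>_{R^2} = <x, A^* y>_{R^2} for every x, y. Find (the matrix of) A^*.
A^* = A^T =
[[0, -2],
 [1, 3]]

For real matrices with standard dot products, the defining identity <Ax, y> = <x, A^* y> gives (Ax)^T y = x^T (A^*) y, i.e. x^T A^T y = x^T (A^*) y. Since this holds for all x, y, we must have A^* = A^T. Therefore
A^* =
[[0, -2],
 [1, 3]].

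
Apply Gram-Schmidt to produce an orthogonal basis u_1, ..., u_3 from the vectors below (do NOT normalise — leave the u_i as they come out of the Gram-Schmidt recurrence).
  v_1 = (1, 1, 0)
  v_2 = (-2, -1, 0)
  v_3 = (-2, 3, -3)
Orthogonal basis:
  u_1 = (1, 1, 0)
  u_2 = (-1/2, 1/2, 0)
  u_3 = (0, 0, -3)

Apply the Gram-Schmidt recurrence
  u_1 = v_1
  u_i = v_i − Σ_{j<i} ((v_i · u_j) / (u_j · u_j)) · u_j.

Step by step this gives:
  u_1 = (1, 1, 0)
  u_2 = (-1/2, 1/2, 0)
  u_3 = (0, 0, -3)

Orthogonality check:
  u_2 · u_1 = 0 (should be 0)
  u_3 · u_1 = 0 (should be 0)
  u_3 · u_2 = 0 (should be 0)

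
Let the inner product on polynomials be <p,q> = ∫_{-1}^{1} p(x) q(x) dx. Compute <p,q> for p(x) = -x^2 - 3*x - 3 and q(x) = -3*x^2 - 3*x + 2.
<p,q> = -2/15

Expand the product: p(x)·q(x) = 3*x^4 + 12*x^3 + 16*x^2 + 3*x - 6.
∫_{-1}^{1} of each monomial x^k gives [2/(k+1) if k even, 0 if k odd]. Integrating term-by-term (or equivalently evaluating the antiderivative F(x) = 3*x^5/5 + 3*x^4 + 16*x^3/3 + 3*x^2/2 - 6*x at the endpoints):
  F(1) − F(−1) = 133/30 − (137/30) = -2/15.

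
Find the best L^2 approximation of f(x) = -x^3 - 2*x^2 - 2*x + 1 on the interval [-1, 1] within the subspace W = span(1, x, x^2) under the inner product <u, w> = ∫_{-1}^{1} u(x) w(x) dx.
g(x) = -2*x^2 - 13*x/5 + 1

The best approximation g ∈ W is the orthogonal projection of f onto W. Writing g = a_0 + a_1 x + a_2 x^2, the coefficients solve the normal equations G · a = b where
  G_{ij} = <φ_i, φ_j> and b_i = <f, φ_i>, with φ_0 = 1, φ_1 = x, φ_2 = x^2.
G =
  [2, 0, 2/3]
  [0, 2/3, 0]
  [2/3, 0, 2/5],
b = (2/3, -26/15, -2/15).
Solving gives a_0 = 1, a_1 = -13/5, a_2 = -2, so
  g(x) = -2*x^2 - 13*x/5 + 1.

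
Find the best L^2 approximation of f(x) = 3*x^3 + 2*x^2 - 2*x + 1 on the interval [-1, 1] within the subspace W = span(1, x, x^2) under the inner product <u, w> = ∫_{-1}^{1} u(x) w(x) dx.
g(x) = 2*x^2 - x/5 + 1

The best approximation g ∈ W is the orthogonal projection of f onto W. Writing g = a_0 + a_1 x + a_2 x^2, the coefficients solve the normal equations G · a = b where
  G_{ij} = <φ_i, φ_j> and b_i = <f, φ_i>, with φ_0 = 1, φ_1 = x, φ_2 = x^2.
G =
  [2, 0, 2/3]
  [0, 2/3, 0]
  [2/3, 0, 2/5],
b = (10/3, -2/15, 22/15).
Solving gives a_0 = 1, a_1 = -1/5, a_2 = 2, so
  g(x) = 2*x^2 - x/5 + 1.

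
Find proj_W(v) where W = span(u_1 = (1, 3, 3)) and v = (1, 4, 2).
proj_W(v) = (1, 3, 3)

Set up U = [u_1 | ... | u_1] ∈ R^(3×1). The projector onto W = col(U) is P = U (U^T U)^(-1) U^T.
Compute U^T U =
  [19],
and U^T v = (19).
Solve U^T U · c = U^T v for the coefficients: c = (1). The projection is proj_W(v) = U c.
Check: (v - proj_W(v)) · u_1 = 0  (should be 0).
Result: proj_W(v) = (1, 3, 3).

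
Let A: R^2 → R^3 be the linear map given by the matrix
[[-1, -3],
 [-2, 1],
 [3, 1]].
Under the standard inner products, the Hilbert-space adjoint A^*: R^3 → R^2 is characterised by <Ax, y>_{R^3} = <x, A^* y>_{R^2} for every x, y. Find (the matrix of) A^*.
A^* = A^T =
[[-1, -2, 3],
 [-3, 1, 1]]

For real matrices with standard dot products, the defining identity <Ax, y> = <x, A^* y> gives (Ax)^T y = x^T (A^*) y, i.e. x^T A^T y = x^T (A^*) y. Since this holds for all x, y, we must have A^* = A^T. Therefore
A^* =
[[-1, -2, 3],
 [-3, 1, 1]].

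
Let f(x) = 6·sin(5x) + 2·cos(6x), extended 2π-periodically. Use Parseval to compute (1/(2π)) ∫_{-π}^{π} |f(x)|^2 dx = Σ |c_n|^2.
Σ |c_n|^2 = 20

Expand |f|^2 and use orthogonality of {sin(nx), cos(mx)} on [-π, π]:
  ∫_{-π}^{π} sin(nx)^2 dx = π, ∫ cos(mx)^2 dx = π, and cross terms integrate to 0.
So ∫_{-π}^{π} f(x)^2 dx = 6^2 · π + 2^2 · π = (36 + 4)π.
Divide by 2π: (36 + 4)/2 = 20.
By Parseval, this equals Σ |c_n|^2.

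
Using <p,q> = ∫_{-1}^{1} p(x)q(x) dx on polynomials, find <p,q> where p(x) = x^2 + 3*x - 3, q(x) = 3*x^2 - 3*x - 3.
<p,q> = 26/5

Expand the product: p(x)·q(x) = 3*x^4 + 6*x^3 - 21*x^2 + 9.
∫_{-1}^{1} of each monomial x^k gives [2/(k+1) if k even, 0 if k odd]. Integrating term-by-term (or equivalently evaluating the antiderivative F(x) = 3*x^5/5 + 3*x^4/2 - 7*x^3 + 9*x at the endpoints):
  F(1) − F(−1) = 41/10 − (-11/10) = 26/5.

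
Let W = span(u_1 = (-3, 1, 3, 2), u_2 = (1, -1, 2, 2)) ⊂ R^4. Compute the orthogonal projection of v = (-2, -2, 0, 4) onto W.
proj_W(v) = (-52/97, -20/97, 220/97, 184/97)

Set up U = [u_1 | ... | u_2] ∈ R^(4×2). The projector onto W = col(U) is P = U (U^T U)^(-1) U^T.
Compute U^T U =
  [23, 6]
  [6, 10],
and U^T v = (12, 8).
Solve U^T U · c = U^T v for the coefficients: c = (36/97, 56/97). The projection is proj_W(v) = U c.
Check: (v - proj_W(v)) · u_1 = 0  (should be 0).
Check: (v - proj_W(v)) · u_2 = 0  (should be 0).
Result: proj_W(v) = (-52/97, -20/97, 220/97, 184/97).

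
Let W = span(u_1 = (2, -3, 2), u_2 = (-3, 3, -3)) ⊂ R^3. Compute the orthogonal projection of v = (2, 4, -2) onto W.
proj_W(v) = (0, 4, 0)

Set up U = [u_1 | ... | u_2] ∈ R^(3×2). The projector onto W = col(U) is P = U (U^T U)^(-1) U^T.
Compute U^T U =
  [17, -21]
  [-21, 27],
and U^T v = (-12, 12).
Solve U^T U · c = U^T v for the coefficients: c = (-4, -8/3). The projection is proj_W(v) = U c.
Check: (v - proj_W(v)) · u_1 = 0  (should be 0).
Check: (v - proj_W(v)) · u_2 = 0  (should be 0).
Result: proj_W(v) = (0, 4, 0).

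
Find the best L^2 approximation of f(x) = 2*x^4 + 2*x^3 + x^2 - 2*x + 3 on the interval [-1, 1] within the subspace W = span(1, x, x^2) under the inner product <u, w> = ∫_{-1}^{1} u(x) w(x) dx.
g(x) = 19*x^2/7 - 4*x/5 + 99/35

The best approximation g ∈ W is the orthogonal projection of f onto W. Writing g = a_0 + a_1 x + a_2 x^2, the coefficients solve the normal equations G · a = b where
  G_{ij} = <φ_i, φ_j> and b_i = <f, φ_i>, with φ_0 = 1, φ_1 = x, φ_2 = x^2.
G =
  [2, 0, 2/3]
  [0, 2/3, 0]
  [2/3, 0, 2/5],
b = (112/15, -8/15, 104/35).
Solving gives a_0 = 99/35, a_1 = -4/5, a_2 = 19/7, so
  g(x) = 19*x^2/7 - 4*x/5 + 99/35.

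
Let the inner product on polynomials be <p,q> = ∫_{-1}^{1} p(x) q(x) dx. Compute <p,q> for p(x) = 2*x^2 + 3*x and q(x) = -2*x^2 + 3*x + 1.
<p,q> = 86/15

Expand the product: p(x)·q(x) = -4*x^4 + 11*x^2 + 3*x.
∫_{-1}^{1} of each monomial x^k gives [2/(k+1) if k even, 0 if k odd]. Integrating term-by-term (or equivalently evaluating the antiderivative F(x) = -4*x^5/5 + 11*x^3/3 + 3*x^2/2 at the endpoints):
  F(1) − F(−1) = 131/30 − (-41/30) = 86/15.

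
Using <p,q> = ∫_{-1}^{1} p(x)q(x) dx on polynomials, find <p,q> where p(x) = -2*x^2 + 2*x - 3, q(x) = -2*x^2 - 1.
<p,q> = 194/15

Expand the product: p(x)·q(x) = 4*x^4 - 4*x^3 + 8*x^2 - 2*x + 3.
∫_{-1}^{1} of each monomial x^k gives [2/(k+1) if k even, 0 if k odd]. Integrating term-by-term (or equivalently evaluating the antiderivative F(x) = 4*x^5/5 - x^4 + 8*x^3/3 - x^2 + 3*x at the endpoints):
  F(1) − F(−1) = 67/15 − (-127/15) = 194/15.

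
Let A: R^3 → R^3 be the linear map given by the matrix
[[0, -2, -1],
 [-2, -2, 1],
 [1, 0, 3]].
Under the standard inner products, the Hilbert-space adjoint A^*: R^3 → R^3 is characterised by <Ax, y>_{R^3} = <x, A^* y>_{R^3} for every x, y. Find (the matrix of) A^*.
A^* = A^T =
[[0, -2, 1],
 [-2, -2, 0],
 [-1, 1, 3]]

For real matrices with standard dot products, the defining identity <Ax, y> = <x, A^* y> gives (Ax)^T y = x^T (A^*) y, i.e. x^T A^T y = x^T (A^*) y. Since this holds for all x, y, we must have A^* = A^T. Therefore
A^* =
[[0, -2, 1],
 [-2, -2, 0],
 [-1, 1, 3]].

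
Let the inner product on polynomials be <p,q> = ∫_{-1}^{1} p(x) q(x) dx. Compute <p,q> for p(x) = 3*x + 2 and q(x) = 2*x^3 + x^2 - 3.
<p,q> = -124/15

Expand the product: p(x)·q(x) = 6*x^4 + 7*x^3 + 2*x^2 - 9*x - 6.
∫_{-1}^{1} of each monomial x^k gives [2/(k+1) if k even, 0 if k odd]. Integrating term-by-term (or equivalently evaluating the antiderivative F(x) = 6*x^5/5 + 7*x^4/4 + 2*x^3/3 - 9*x^2/2 - 6*x at the endpoints):
  F(1) − F(−1) = -413/60 − (83/60) = -124/15.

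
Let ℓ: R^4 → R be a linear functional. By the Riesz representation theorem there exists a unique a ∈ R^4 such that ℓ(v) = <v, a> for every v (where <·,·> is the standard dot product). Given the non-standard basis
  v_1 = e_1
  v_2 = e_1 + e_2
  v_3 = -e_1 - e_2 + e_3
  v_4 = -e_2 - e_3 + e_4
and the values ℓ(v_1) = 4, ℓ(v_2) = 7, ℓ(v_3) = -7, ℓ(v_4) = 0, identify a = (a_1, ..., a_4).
a = (4, 3, 0, 3)

Write a = (a_1, ..., a_4) in the standard basis. For each basis vector v_i, ℓ(v_i) = <v_i, a> is a linear equation in the a_j's. Collect the n equations into a matrix system V a = ℓ, where row i of V is v_i (expressed in the standard basis). Since V is invertible (lower-triangular with 1s on the diagonal, up to permutation), solve by back-substitution:
  V =
[[1, 0, 0, 0],
 [1, 1, 0, 0],
 [-1, -1, 1, 0],
 [0, -1, -1, 1]]
  V a = (4, 7, -7, 0)
Solving gives a = (4, 3, 0, 3).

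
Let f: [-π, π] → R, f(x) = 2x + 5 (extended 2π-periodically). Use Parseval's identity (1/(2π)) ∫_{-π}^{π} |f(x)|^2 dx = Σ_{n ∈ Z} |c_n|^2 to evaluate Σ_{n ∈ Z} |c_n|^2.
Σ |c_n|^2 = 4π^2/3 + 25

Expand and integrate term by term over [-π, π]:
  ∫ (2x)^2 dx = 4·(2π^3/3); ∫ 2·2·(5)·x dx = 0 (odd integrand); ∫ 5^2 dx = 25·2π.
So (1/(2π)) ∫_{-π}^{π} (2x + 5)^2 dx = 4π^2/3 + 25 = 4π^2/3 + 25.
Parseval ⇒ Σ |c_n|^2 = 4π^2/3 + 25.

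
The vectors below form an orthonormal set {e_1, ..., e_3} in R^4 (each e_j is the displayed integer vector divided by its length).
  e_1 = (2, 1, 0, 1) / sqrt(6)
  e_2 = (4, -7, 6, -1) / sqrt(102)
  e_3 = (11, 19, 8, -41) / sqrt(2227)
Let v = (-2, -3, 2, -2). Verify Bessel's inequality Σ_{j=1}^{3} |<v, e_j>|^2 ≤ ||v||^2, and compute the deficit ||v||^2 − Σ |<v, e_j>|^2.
Σ |<v, e_j>|^2 = 2726/131; ||v||^2 = 21; deficit = 25/131

Write each e_j = u_j / sqrt(<u_j, u_j>) where u_j is the displayed integer vector. Then <v, e_j> = <v, u_j> / sqrt(<u_j, u_j>), so |<v, e_j>|^2 = <v, u_j>^2 / <u_j, u_j>.
Coefficients: <v, e_1> = -9/sqrt(6), <v, e_2> = 27/sqrt(102), <v, e_3> = 19/sqrt(2227).
Square and sum: Σ |<v, e_j>|^2 = 2726/131.
Compute ||v||^2 = v·v = 21.
Deficit = 21 − 2726/131 = 25/131 ≥ 0, confirming Bessel's inequality. (The deficit equals ||v − Σ <v,e_j> e_j||^2, the squared distance from v to span{e_j}.)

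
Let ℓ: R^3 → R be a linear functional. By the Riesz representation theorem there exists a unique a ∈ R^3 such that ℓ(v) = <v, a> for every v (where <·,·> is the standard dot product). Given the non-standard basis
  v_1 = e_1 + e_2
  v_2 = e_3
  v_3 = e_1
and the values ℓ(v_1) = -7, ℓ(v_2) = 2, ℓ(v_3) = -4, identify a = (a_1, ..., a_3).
a = (-4, -3, 2)

Write a = (a_1, ..., a_3) in the standard basis. For each basis vector v_i, ℓ(v_i) = <v_i, a> is a linear equation in the a_j's. Collect the n equations into a matrix system V a = ℓ, where row i of V is v_i (expressed in the standard basis). Since V is invertible (lower-triangular with 1s on the diagonal, up to permutation), solve by back-substitution:
  V =
[[1, 1, 0],
 [0, 0, 1],
 [1, 0, 0]]
  V a = (-7, 2, -4)
Solving gives a = (-4, -3, 2).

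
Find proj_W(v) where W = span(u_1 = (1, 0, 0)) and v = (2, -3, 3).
proj_W(v) = (2, 0, 0)

Set up U = [u_1 | ... | u_1] ∈ R^(3×1). The projector onto W = col(U) is P = U (U^T U)^(-1) U^T.
Compute U^T U =
  [1],
and U^T v = (2).
Solve U^T U · c = U^T v for the coefficients: c = (2). The projection is proj_W(v) = U c.
Check: (v - proj_W(v)) · u_1 = 0  (should be 0).
Result: proj_W(v) = (2, 0, 0).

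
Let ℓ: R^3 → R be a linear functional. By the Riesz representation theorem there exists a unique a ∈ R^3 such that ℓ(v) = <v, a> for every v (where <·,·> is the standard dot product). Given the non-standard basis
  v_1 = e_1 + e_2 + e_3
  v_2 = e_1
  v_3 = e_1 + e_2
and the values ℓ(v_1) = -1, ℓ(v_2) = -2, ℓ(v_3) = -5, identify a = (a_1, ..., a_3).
a = (-2, -3, 4)

Write a = (a_1, ..., a_3) in the standard basis. For each basis vector v_i, ℓ(v_i) = <v_i, a> is a linear equation in the a_j's. Collect the n equations into a matrix system V a = ℓ, where row i of V is v_i (expressed in the standard basis). Since V is invertible (lower-triangular with 1s on the diagonal, up to permutation), solve by back-substitution:
  V =
[[1, 1, 1],
 [1, 0, 0],
 [1, 1, 0]]
  V a = (-1, -2, -5)
Solving gives a = (-2, -3, 4).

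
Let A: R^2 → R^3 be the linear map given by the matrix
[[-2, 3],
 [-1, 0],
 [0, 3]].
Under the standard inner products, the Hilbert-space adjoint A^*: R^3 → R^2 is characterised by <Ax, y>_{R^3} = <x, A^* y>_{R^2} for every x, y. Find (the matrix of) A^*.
A^* = A^T =
[[-2, -1, 0],
 [3, 0, 3]]

For real matrices with standard dot products, the defining identity <Ax, y> = <x, A^* y> gives (Ax)^T y = x^T (A^*) y, i.e. x^T A^T y = x^T (A^*) y. Since this holds for all x, y, we must have A^* = A^T. Therefore
A^* =
[[-2, -1, 0],
 [3, 0, 3]].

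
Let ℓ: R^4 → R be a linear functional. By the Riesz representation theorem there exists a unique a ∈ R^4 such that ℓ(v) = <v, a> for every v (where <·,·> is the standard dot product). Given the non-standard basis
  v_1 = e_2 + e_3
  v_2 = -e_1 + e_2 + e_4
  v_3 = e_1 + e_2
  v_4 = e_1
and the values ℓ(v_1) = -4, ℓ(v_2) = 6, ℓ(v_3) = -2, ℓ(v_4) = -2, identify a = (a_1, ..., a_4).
a = (-2, 0, -4, 4)

Write a = (a_1, ..., a_4) in the standard basis. For each basis vector v_i, ℓ(v_i) = <v_i, a> is a linear equation in the a_j's. Collect the n equations into a matrix system V a = ℓ, where row i of V is v_i (expressed in the standard basis). Since V is invertible (lower-triangular with 1s on the diagonal, up to permutation), solve by back-substitution:
  V =
[[0, 1, 1, 0],
 [-1, 1, 0, 1],
 [1, 1, 0, 0],
 [1, 0, 0, 0]]
  V a = (-4, 6, -2, -2)
Solving gives a = (-2, 0, -4, 4).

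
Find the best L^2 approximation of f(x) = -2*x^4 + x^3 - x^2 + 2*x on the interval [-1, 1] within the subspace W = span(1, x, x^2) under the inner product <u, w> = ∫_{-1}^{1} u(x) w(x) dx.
g(x) = -19*x^2/7 + 13*x/5 + 6/35

The best approximation g ∈ W is the orthogonal projection of f onto W. Writing g = a_0 + a_1 x + a_2 x^2, the coefficients solve the normal equations G · a = b where
  G_{ij} = <φ_i, φ_j> and b_i = <f, φ_i>, with φ_0 = 1, φ_1 = x, φ_2 = x^2.
G =
  [2, 0, 2/3]
  [0, 2/3, 0]
  [2/3, 0, 2/5],
b = (-22/15, 26/15, -34/35).
Solving gives a_0 = 6/35, a_1 = 13/5, a_2 = -19/7, so
  g(x) = -19*x^2/7 + 13*x/5 + 6/35.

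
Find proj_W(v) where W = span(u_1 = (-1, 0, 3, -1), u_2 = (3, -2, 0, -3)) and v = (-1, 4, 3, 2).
proj_W(v) = (-67/22, 17/11, 24/11, 35/22)

Set up U = [u_1 | ... | u_2] ∈ R^(4×2). The projector onto W = col(U) is P = U (U^T U)^(-1) U^T.
Compute U^T U =
  [11, 0]
  [0, 22],
and U^T v = (8, -17).
Solve U^T U · c = U^T v for the coefficients: c = (8/11, -17/22). The projection is proj_W(v) = U c.
Check: (v - proj_W(v)) · u_1 = 0  (should be 0).
Check: (v - proj_W(v)) · u_2 = 0  (should be 0).
Result: proj_W(v) = (-67/22, 17/11, 24/11, 35/22).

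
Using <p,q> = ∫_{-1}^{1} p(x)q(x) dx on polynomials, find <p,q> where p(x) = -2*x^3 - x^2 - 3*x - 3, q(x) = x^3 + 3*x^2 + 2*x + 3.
<p,q> = -242/7

Expand the product: p(x)·q(x) = -2*x^6 - 7*x^5 - 10*x^4 - 20*x^3 - 18*x^2 - 15*x - 9.
∫_{-1}^{1} of each monomial x^k gives [2/(k+1) if k even, 0 if k odd]. Integrating term-by-term (or equivalently evaluating the antiderivative F(x) = -2*x^7/7 - 7*x^6/6 - 2*x^5 - 5*x^4 - 6*x^3 - 15*x^2/2 - 9*x at the endpoints):
  F(1) − F(−1) = -650/21 − (76/21) = -242/7.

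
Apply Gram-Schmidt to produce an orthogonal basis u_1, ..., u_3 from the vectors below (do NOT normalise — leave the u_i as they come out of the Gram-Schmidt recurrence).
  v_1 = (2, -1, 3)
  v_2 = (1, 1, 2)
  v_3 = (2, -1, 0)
Orthogonal basis:
  u_1 = (2, -1, 3)
  u_2 = (0, 3/2, 1/2)
  u_3 = (9/7, 9/35, -27/35)

Apply the Gram-Schmidt recurrence
  u_1 = v_1
  u_i = v_i − Σ_{j<i} ((v_i · u_j) / (u_j · u_j)) · u_j.

Step by step this gives:
  u_1 = (2, -1, 3)
  u_2 = (0, 3/2, 1/2)
  u_3 = (9/7, 9/35, -27/35)

Orthogonality check:
  u_2 · u_1 = 0 (should be 0)
  u_3 · u_1 = 0 (should be 0)
  u_3 · u_2 = 0 (should be 0)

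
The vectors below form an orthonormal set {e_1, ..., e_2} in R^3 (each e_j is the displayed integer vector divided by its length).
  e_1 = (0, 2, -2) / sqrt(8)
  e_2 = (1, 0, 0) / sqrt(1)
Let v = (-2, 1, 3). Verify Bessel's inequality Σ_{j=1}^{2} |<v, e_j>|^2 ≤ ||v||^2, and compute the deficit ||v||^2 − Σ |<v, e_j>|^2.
Σ |<v, e_j>|^2 = 6; ||v||^2 = 14; deficit = 8

Write each e_j = u_j / sqrt(<u_j, u_j>) where u_j is the displayed integer vector. Then <v, e_j> = <v, u_j> / sqrt(<u_j, u_j>), so |<v, e_j>|^2 = <v, u_j>^2 / <u_j, u_j>.
Coefficients: <v, e_1> = -4/sqrt(8), <v, e_2> = -2/sqrt(1).
Square and sum: Σ |<v, e_j>|^2 = 6.
Compute ||v||^2 = v·v = 14.
Deficit = 14 − 6 = 8 ≥ 0, confirming Bessel's inequality. (The deficit equals ||v − Σ <v,e_j> e_j||^2, the squared distance from v to span{e_j}.)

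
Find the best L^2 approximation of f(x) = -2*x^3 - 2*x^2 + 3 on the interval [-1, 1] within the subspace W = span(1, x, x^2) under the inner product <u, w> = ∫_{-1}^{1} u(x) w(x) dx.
g(x) = -2*x^2 - 6*x/5 + 3

The best approximation g ∈ W is the orthogonal projection of f onto W. Writing g = a_0 + a_1 x + a_2 x^2, the coefficients solve the normal equations G · a = b where
  G_{ij} = <φ_i, φ_j> and b_i = <f, φ_i>, with φ_0 = 1, φ_1 = x, φ_2 = x^2.
G =
  [2, 0, 2/3]
  [0, 2/3, 0]
  [2/3, 0, 2/5],
b = (14/3, -4/5, 6/5).
Solving gives a_0 = 3, a_1 = -6/5, a_2 = -2, so
  g(x) = -2*x^2 - 6*x/5 + 3.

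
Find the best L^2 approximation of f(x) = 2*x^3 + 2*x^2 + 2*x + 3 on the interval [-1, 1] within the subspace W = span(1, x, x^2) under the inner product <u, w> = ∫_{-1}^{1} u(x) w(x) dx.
g(x) = 2*x^2 + 16*x/5 + 3

The best approximation g ∈ W is the orthogonal projection of f onto W. Writing g = a_0 + a_1 x + a_2 x^2, the coefficients solve the normal equations G · a = b where
  G_{ij} = <φ_i, φ_j> and b_i = <f, φ_i>, with φ_0 = 1, φ_1 = x, φ_2 = x^2.
G =
  [2, 0, 2/3]
  [0, 2/3, 0]
  [2/3, 0, 2/5],
b = (22/3, 32/15, 14/5).
Solving gives a_0 = 3, a_1 = 16/5, a_2 = 2, so
  g(x) = 2*x^2 + 16*x/5 + 3.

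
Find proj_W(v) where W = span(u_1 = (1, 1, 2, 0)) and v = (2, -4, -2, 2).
proj_W(v) = (-1, -1, -2, 0)

Set up U = [u_1 | ... | u_1] ∈ R^(4×1). The projector onto W = col(U) is P = U (U^T U)^(-1) U^T.
Compute U^T U =
  [6],
and U^T v = (-6).
Solve U^T U · c = U^T v for the coefficients: c = (-1). The projection is proj_W(v) = U c.
Check: (v - proj_W(v)) · u_1 = 0  (should be 0).
Result: proj_W(v) = (-1, -1, -2, 0).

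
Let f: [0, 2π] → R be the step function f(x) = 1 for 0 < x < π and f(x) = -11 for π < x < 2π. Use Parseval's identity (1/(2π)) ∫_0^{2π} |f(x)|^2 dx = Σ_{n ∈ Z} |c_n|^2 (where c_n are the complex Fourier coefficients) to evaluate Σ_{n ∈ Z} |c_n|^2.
Σ |c_n|^2 = 61

Parseval equates the L^2 energy of f (normalised by 1/(2π)) with the ℓ^2 sum of its Fourier coefficients: (1/(2π)) ∫_0^{2π} |f|^2 = Σ |c_n|^2.
Compute the left side: (1/(2π)) [∫_0^π 1^2 dx + ∫_π^{2π} (-11)^2 dx] = (1/(2π)) · (1π + 121π) = (1 + 121)/2 = 61.
So Σ_{n ∈ Z} |c_n|^2 = 61.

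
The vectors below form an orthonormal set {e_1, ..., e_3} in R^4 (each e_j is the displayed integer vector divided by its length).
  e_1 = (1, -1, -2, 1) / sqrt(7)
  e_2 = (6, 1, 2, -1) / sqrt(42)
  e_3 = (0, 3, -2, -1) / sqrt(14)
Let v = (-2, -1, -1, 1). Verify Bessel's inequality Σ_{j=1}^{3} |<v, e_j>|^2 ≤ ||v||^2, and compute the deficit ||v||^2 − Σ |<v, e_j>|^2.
Σ |<v, e_j>|^2 = 146/21; ||v||^2 = 7; deficit = 1/21

Write each e_j = u_j / sqrt(<u_j, u_j>) where u_j is the displayed integer vector. Then <v, e_j> = <v, u_j> / sqrt(<u_j, u_j>), so |<v, e_j>|^2 = <v, u_j>^2 / <u_j, u_j>.
Coefficients: <v, e_1> = 2/sqrt(7), <v, e_2> = -16/sqrt(42), <v, e_3> = -2/sqrt(14).
Square and sum: Σ |<v, e_j>|^2 = 146/21.
Compute ||v||^2 = v·v = 7.
Deficit = 7 − 146/21 = 1/21 ≥ 0, confirming Bessel's inequality. (The deficit equals ||v − Σ <v,e_j> e_j||^2, the squared distance from v to span{e_j}.)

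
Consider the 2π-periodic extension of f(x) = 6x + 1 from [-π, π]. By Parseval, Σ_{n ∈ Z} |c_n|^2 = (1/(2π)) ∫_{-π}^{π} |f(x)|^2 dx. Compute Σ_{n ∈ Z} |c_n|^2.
Σ |c_n|^2 = 12π^2 + 1

Expand and integrate term by term over [-π, π]:
  ∫ (6x)^2 dx = 36·(2π^3/3); ∫ 2·6·(1)·x dx = 0 (odd integrand); ∫ 1^2 dx = 1·2π.
So (1/(2π)) ∫_{-π}^{π} (6x + 1)^2 dx = 36π^2/3 + 1 = 12π^2 + 1.
Parseval ⇒ Σ |c_n|^2 = 12π^2 + 1.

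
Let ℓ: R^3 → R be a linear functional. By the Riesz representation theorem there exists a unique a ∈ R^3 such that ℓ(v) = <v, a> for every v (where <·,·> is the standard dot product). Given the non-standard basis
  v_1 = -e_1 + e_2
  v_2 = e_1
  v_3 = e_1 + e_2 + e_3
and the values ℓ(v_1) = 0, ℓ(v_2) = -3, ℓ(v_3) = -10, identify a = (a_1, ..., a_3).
a = (-3, -3, -4)

Write a = (a_1, ..., a_3) in the standard basis. For each basis vector v_i, ℓ(v_i) = <v_i, a> is a linear equation in the a_j's. Collect the n equations into a matrix system V a = ℓ, where row i of V is v_i (expressed in the standard basis). Since V is invertible (lower-triangular with 1s on the diagonal, up to permutation), solve by back-substitution:
  V =
[[-1, 1, 0],
 [1, 0, 0],
 [1, 1, 1]]
  V a = (0, -3, -10)
Solving gives a = (-3, -3, -4).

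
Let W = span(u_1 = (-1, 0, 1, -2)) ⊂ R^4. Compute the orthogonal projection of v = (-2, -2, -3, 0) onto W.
proj_W(v) = (1/6, 0, -1/6, 1/3)

Set up U = [u_1 | ... | u_1] ∈ R^(4×1). The projector onto W = col(U) is P = U (U^T U)^(-1) U^T.
Compute U^T U =
  [6],
and U^T v = (-1).
Solve U^T U · c = U^T v for the coefficients: c = (-1/6). The projection is proj_W(v) = U c.
Check: (v - proj_W(v)) · u_1 = 0  (should be 0).
Result: proj_W(v) = (1/6, 0, -1/6, 1/3).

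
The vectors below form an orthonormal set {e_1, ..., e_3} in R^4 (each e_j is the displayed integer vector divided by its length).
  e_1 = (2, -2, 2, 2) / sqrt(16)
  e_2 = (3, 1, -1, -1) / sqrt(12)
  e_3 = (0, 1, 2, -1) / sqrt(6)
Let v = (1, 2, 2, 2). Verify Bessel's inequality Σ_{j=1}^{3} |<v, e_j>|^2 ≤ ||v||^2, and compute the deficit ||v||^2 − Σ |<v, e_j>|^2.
Σ |<v, e_j>|^2 = 5; ||v||^2 = 13; deficit = 8

Write each e_j = u_j / sqrt(<u_j, u_j>) where u_j is the displayed integer vector. Then <v, e_j> = <v, u_j> / sqrt(<u_j, u_j>), so |<v, e_j>|^2 = <v, u_j>^2 / <u_j, u_j>.
Coefficients: <v, e_1> = 6/sqrt(16), <v, e_2> = 1/sqrt(12), <v, e_3> = 4/sqrt(6).
Square and sum: Σ |<v, e_j>|^2 = 5.
Compute ||v||^2 = v·v = 13.
Deficit = 13 − 5 = 8 ≥ 0, confirming Bessel's inequality. (The deficit equals ||v − Σ <v,e_j> e_j||^2, the squared distance from v to span{e_j}.)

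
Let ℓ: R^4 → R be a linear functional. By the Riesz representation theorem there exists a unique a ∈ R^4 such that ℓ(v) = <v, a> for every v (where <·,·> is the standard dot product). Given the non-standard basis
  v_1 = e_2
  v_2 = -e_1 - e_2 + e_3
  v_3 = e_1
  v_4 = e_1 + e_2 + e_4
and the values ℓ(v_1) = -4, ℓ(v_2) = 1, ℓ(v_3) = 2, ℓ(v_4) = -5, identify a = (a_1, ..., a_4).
a = (2, -4, -1, -3)

Write a = (a_1, ..., a_4) in the standard basis. For each basis vector v_i, ℓ(v_i) = <v_i, a> is a linear equation in the a_j's. Collect the n equations into a matrix system V a = ℓ, where row i of V is v_i (expressed in the standard basis). Since V is invertible (lower-triangular with 1s on the diagonal, up to permutation), solve by back-substitution:
  V =
[[0, 1, 0, 0],
 [-1, -1, 1, 0],
 [1, 0, 0, 0],
 [1, 1, 0, 1]]
  V a = (-4, 1, 2, -5)
Solving gives a = (2, -4, -1, -3).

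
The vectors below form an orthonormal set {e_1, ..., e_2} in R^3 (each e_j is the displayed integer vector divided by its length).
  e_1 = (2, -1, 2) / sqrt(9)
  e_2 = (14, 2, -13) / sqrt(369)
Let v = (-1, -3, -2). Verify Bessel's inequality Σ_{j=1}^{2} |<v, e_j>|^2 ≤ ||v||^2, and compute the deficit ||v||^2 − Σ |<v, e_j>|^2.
Σ |<v, e_j>|^2 = 45/41; ||v||^2 = 14; deficit = 529/41

Write each e_j = u_j / sqrt(<u_j, u_j>) where u_j is the displayed integer vector. Then <v, e_j> = <v, u_j> / sqrt(<u_j, u_j>), so |<v, e_j>|^2 = <v, u_j>^2 / <u_j, u_j>.
Coefficients: <v, e_1> = -3/sqrt(9), <v, e_2> = 6/sqrt(369).
Square and sum: Σ |<v, e_j>|^2 = 45/41.
Compute ||v||^2 = v·v = 14.
Deficit = 14 − 45/41 = 529/41 ≥ 0, confirming Bessel's inequality. (The deficit equals ||v − Σ <v,e_j> e_j||^2, the squared distance from v to span{e_j}.)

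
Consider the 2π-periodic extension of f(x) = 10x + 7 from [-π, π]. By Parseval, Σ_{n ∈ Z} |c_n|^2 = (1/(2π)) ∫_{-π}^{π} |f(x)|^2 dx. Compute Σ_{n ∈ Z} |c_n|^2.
Σ |c_n|^2 = 100π^2/3 + 49

Expand and integrate term by term over [-π, π]:
  ∫ (10x)^2 dx = 100·(2π^3/3); ∫ 2·10·(7)·x dx = 0 (odd integrand); ∫ 7^2 dx = 49·2π.
So (1/(2π)) ∫_{-π}^{π} (10x + 7)^2 dx = 100π^2/3 + 49 = 100π^2/3 + 49.
Parseval ⇒ Σ |c_n|^2 = 100π^2/3 + 49.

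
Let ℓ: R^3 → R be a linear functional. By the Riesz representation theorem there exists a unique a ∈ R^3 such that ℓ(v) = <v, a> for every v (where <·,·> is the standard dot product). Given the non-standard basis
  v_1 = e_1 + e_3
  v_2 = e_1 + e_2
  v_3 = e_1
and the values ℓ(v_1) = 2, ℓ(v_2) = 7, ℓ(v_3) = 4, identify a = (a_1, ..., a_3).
a = (4, 3, -2)

Write a = (a_1, ..., a_3) in the standard basis. For each basis vector v_i, ℓ(v_i) = <v_i, a> is a linear equation in the a_j's. Collect the n equations into a matrix system V a = ℓ, where row i of V is v_i (expressed in the standard basis). Since V is invertible (lower-triangular with 1s on the diagonal, up to permutation), solve by back-substitution:
  V =
[[1, 0, 1],
 [1, 1, 0],
 [1, 0, 0]]
  V a = (2, 7, 4)
Solving gives a = (4, 3, -2).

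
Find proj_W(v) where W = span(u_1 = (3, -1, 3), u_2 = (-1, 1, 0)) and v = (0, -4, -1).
proj_W(v) = (15/11, -29/11, -21/11)

Set up U = [u_1 | ... | u_2] ∈ R^(3×2). The projector onto W = col(U) is P = U (U^T U)^(-1) U^T.
Compute U^T U =
  [19, -4]
  [-4, 2],
and U^T v = (1, -4).
Solve U^T U · c = U^T v for the coefficients: c = (-7/11, -36/11). The projection is proj_W(v) = U c.
Check: (v - proj_W(v)) · u_1 = 0  (should be 0).
Check: (v - proj_W(v)) · u_2 = 0  (should be 0).
Result: proj_W(v) = (15/11, -29/11, -21/11).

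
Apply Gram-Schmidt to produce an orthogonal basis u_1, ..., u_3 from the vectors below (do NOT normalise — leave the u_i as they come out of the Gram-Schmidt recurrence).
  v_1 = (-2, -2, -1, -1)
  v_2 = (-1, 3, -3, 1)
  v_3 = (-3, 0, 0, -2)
Orthogonal basis:
  u_1 = (-2, -2, -1, -1)
  u_2 = (-7/5, 13/5, -16/5, 4/5)
  u_3 = (-17/14, 123/98, 60/49, -64/49)

Apply the Gram-Schmidt recurrence
  u_1 = v_1
  u_i = v_i − Σ_{j<i} ((v_i · u_j) / (u_j · u_j)) · u_j.

Step by step this gives:
  u_1 = (-2, -2, -1, -1)
  u_2 = (-7/5, 13/5, -16/5, 4/5)
  u_3 = (-17/14, 123/98, 60/49, -64/49)

Orthogonality check:
  u_2 · u_1 = 0 (should be 0)
  u_3 · u_1 = 0 (should be 0)
  u_3 · u_2 = 0 (should be 0)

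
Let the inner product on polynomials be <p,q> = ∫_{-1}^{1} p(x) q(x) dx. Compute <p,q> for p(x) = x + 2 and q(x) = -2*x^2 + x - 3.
<p,q> = -14

Expand the product: p(x)·q(x) = -2*x^3 - 3*x^2 - x - 6.
∫_{-1}^{1} of each monomial x^k gives [2/(k+1) if k even, 0 if k odd]. Integrating term-by-term (or equivalently evaluating the antiderivative F(x) = -x^4/2 - x^3 - x^2/2 - 6*x at the endpoints):
  F(1) − F(−1) = -8 − (6) = -14.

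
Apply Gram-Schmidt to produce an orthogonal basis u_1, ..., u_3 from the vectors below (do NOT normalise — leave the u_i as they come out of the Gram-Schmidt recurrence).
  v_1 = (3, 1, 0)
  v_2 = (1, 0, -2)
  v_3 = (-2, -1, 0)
Orthogonal basis:
  u_1 = (3, 1, 0)
  u_2 = (1/10, -3/10, -2)
  u_3 = (4/41, -12/41, 2/41)

Apply the Gram-Schmidt recurrence
  u_1 = v_1
  u_i = v_i − Σ_{j<i} ((v_i · u_j) / (u_j · u_j)) · u_j.

Step by step this gives:
  u_1 = (3, 1, 0)
  u_2 = (1/10, -3/10, -2)
  u_3 = (4/41, -12/41, 2/41)

Orthogonality check:
  u_2 · u_1 = 0 (should be 0)
  u_3 · u_1 = 0 (should be 0)
  u_3 · u_2 = 0 (should be 0)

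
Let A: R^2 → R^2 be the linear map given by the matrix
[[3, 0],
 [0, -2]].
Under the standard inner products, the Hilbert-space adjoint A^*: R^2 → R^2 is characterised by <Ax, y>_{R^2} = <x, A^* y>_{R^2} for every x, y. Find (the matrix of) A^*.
A^* = A^T =
[[3, 0],
 [0, -2]]

For real matrices with standard dot products, the defining identity <Ax, y> = <x, A^* y> gives (Ax)^T y = x^T (A^*) y, i.e. x^T A^T y = x^T (A^*) y. Since this holds for all x, y, we must have A^* = A^T. Therefore
A^* =
[[3, 0],
 [0, -2]].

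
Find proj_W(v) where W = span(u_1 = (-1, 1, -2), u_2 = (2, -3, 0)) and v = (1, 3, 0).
proj_W(v) = (-55/53, 87/53, 18/53)

Set up U = [u_1 | ... | u_2] ∈ R^(3×2). The projector onto W = col(U) is P = U (U^T U)^(-1) U^T.
Compute U^T U =
  [6, -5]
  [-5, 13],
and U^T v = (2, -7).
Solve U^T U · c = U^T v for the coefficients: c = (-9/53, -32/53). The projection is proj_W(v) = U c.
Check: (v - proj_W(v)) · u_1 = 0  (should be 0).
Check: (v - proj_W(v)) · u_2 = 0  (should be 0).
Result: proj_W(v) = (-55/53, 87/53, 18/53).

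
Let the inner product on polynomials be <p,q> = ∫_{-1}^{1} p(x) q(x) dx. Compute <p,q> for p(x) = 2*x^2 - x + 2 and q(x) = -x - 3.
<p,q> = -46/3

Expand the product: p(x)·q(x) = -2*x^3 - 5*x^2 + x - 6.
∫_{-1}^{1} of each monomial x^k gives [2/(k+1) if k even, 0 if k odd]. Integrating term-by-term (or equivalently evaluating the antiderivative F(x) = -x^4/2 - 5*x^3/3 + x^2/2 - 6*x at the endpoints):
  F(1) − F(−1) = -23/3 − (23/3) = -46/3.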